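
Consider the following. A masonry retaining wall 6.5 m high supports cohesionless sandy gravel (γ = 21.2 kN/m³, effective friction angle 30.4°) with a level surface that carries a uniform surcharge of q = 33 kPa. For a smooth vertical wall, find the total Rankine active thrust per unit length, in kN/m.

K_a = tan²(45° − φ/2) = 0.3280.
Soil triangle: ½ K_a γ H² = 0.5×0.3280×21.2×6.5² = 146.9 kN/m.
Surcharge rectangle: K_a q H = 0.3280×33×6.5 = 70.35 kN/m.
Total = 146.9 + 70.35 = 217.2 kN/m.

217 kN/m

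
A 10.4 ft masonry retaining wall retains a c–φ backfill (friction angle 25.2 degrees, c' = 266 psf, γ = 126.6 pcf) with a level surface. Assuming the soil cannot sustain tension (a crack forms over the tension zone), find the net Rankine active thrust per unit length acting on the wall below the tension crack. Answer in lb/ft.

K_a = 0.4027; √K_a = 0.6346.
Tension-crack depth z_c = 2c/(γ√K_a) = 2×266/(126.6×0.6346) = 6.622 ft.
σ_a at base = K_a γ H − 2c√K_a = 0.4027×126.6×10.4 − 2×266×0.6346 = 192.6 psf.
P_a = ½ × 192.6 × (H − z_c) = 0.5×192.6×3.778 = 363.9 lb/ft.

364 lb/ft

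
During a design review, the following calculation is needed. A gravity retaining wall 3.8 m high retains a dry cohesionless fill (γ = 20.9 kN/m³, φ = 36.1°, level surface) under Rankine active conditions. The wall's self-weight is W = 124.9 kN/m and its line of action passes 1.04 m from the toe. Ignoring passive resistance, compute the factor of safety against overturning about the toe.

2.63

K_a = tan²(45° − 36.1°/2) = 0.2585.
P_a = ½K_aγH² = 0.5×0.2585×20.9×3.8² = 39.01 kN/m, acting at H/3 = 1.267 m above the base.
Overturning moment M_o = P_a × H/3 = 39.01 × 1.267 = 49.41.
Resisting moment M_r = W × 1.04 = 124.9 × 1.04 = 129.9.
FS_overturning = M_r/M_o = 129.9/49.41 = 2.629.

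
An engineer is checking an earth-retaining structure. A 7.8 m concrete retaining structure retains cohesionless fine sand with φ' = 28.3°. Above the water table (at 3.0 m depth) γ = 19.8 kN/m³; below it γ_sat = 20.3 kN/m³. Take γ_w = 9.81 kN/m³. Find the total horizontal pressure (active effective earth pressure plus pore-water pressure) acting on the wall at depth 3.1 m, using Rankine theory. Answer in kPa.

K_a = (1 − sin φ)/(1 + sin φ) = 0.3568.
γ' = 20.3 − 9.81 = 10.49 kN/m³.
Effective vertical stress at 3.1 m: σ'_v = 19.8×3.0 + 10.49×0.100 = 60.45 kPa.
σ'_h = K_a σ'_v = 0.3568 × 60.45 = 21.57 kPa; u = γ_w × 0.100 = 0.9810 kPa.
Total σ_h = 21.57 + 0.9810 = 22.55 kPa.

22.5 kPa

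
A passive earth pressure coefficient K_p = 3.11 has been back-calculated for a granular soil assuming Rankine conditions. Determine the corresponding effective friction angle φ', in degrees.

K_p = (1+sin φ)/(1−sin φ) ⇒ sin φ = (K_p − 1)/(K_p + 1) = 0.5134.
φ = arcsin(0.5134) = 30.89°.

30.9°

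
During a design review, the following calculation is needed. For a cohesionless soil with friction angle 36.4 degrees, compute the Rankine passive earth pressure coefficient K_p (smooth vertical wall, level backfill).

3.92

K_p = (1 + sin φ)/(1 − sin φ) = tan²(45° + 36.4°/2) = 3.919.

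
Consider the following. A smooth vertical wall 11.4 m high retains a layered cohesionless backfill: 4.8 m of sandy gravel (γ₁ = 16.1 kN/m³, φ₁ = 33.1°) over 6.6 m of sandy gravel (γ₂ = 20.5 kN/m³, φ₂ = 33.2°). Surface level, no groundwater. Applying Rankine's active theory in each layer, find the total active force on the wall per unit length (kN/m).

334 kN/m

K_a1 = tan²(45°−33.1°/2) = 0.2936; K_a2 = tan²(45°−33.2°/2) = 0.2924.
Layer 1: σ at base = K_a1 γ₁ h₁ = 22.69 kPa; P₁ = ½×22.69×4.8 = 54.45.
Layer 2: σ_v at top = γ₁h₁ = 77.28; σ_h top = K_a2×77.28 = 22.59; σ_h base = K_a2×(77.28+20.5×6.6) = 62.15.
P₂ = ½(22.59+62.15)×6.6 = 279.6. Total P_a = 54.45+279.6 = 334.1 kN/m.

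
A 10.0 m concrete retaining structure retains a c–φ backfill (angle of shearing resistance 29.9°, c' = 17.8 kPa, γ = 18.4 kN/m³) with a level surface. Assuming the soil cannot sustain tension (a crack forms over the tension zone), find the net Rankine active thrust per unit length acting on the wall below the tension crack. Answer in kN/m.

K_a = 0.3347; √K_a = 0.5785.
Tension-crack depth z_c = 2c/(γ√K_a) = 2×17.8/(18.4×0.5785) = 3.344 m.
σ_a at base = K_a γ H − 2c√K_a = 0.3347×18.4×10.0 − 2×17.8×0.5785 = 40.99 kPa.
P_a = ½ × 40.99 × (H − z_c) = 0.5×40.99×6.656 = 136.4 kN/m.

136 kN/m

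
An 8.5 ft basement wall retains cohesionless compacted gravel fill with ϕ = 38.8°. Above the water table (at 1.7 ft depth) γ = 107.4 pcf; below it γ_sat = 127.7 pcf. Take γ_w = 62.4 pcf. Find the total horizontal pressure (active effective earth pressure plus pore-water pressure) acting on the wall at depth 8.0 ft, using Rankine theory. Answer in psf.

529 psf

K_a = (1 − sin φ)/(1 + sin φ) = 0.2296.
γ' = 127.7 − 62.4 = 65.30 pcf.
Effective vertical stress at 8.0 ft: σ'_v = 107.4×1.7 + 65.30×6.30 = 594.0 psf.
σ'_h = K_a σ'_v = 0.2296 × 594.0 = 136.3 psf; u = γ_w × 6.30 = 393.1 psf.
Total σ_h = 136.3 + 393.1 = 529.5 psf.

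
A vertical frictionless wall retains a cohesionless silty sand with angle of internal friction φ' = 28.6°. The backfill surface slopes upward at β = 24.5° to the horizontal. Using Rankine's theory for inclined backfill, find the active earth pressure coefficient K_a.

0.531

K_a = cos β · (cos β − √(cos²β − cos²φ)) / (cos β + √(cos²β − cos²φ)).
cos β = 0.9100, cos φ = 0.8780, √(cos²β − cos²φ) = 0.2391.
K_a = 0.9100 × (0.9100 − 0.2391)/(0.9100 + 0.2391) = 0.5312.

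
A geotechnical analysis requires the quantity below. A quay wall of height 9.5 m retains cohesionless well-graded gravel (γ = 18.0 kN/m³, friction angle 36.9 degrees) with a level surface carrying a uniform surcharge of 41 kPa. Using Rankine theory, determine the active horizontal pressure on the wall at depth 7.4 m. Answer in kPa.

43.5 kPa

K_a = (1 − sin φ)/(1 + sin φ) = 0.2497.
σ_v = γz + q = 18.0 × 7.4 + 41 = 174.2 kPa.
σ_h = K_a σ_v = 0.2497 × 174.2 = 43.49 kPa.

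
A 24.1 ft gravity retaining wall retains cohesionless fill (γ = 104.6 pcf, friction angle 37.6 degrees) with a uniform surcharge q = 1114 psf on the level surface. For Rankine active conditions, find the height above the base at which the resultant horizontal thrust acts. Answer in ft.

K_a = 0.2421.
Triangular part P₁ = ½K_aγH² = 7355 at H/3 = 8.033 ft; rectangular part P₂ = K_a q H = 6500 at H/2 = 12.05 ft.
ȳ = (P₁·8.033 + P₂·12.05)/(P₁+P₂) = 9.918 ft.

9.92 ft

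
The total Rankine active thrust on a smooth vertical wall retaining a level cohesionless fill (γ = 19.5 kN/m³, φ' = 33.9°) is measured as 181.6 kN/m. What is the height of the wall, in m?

K_a = 0.2839. P_a = ½ K_a γ H² ⇒ H = √(2P_a/(K_a γ)).
H = √(2×181.6/(0.2839×19.5)) = 8.100 m.

8.10 m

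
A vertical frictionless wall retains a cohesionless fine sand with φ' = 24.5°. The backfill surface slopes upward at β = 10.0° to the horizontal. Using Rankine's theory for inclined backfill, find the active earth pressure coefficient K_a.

K_a = cos β · (cos β − √(cos²β − cos²φ)) / (cos β + √(cos²β − cos²φ)).
cos β = 0.9848, cos φ = 0.9100, √(cos²β − cos²φ) = 0.3766.
K_a = 0.9848 × (0.9848 − 0.3766)/(0.9848 + 0.3766) = 0.4400.

0.440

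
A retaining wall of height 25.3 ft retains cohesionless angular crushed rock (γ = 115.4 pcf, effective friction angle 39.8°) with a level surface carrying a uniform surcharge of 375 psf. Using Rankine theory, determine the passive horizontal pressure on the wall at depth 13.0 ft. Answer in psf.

8550 psf

K_p = (1 + sin φ)/(1 − sin φ) = 4.557.
σ_v = γz + q = 115.4 × 13.0 + 375 = 1875 psf.
σ_h = K_p σ_v = 4.557 × 1875 = 8546 psf.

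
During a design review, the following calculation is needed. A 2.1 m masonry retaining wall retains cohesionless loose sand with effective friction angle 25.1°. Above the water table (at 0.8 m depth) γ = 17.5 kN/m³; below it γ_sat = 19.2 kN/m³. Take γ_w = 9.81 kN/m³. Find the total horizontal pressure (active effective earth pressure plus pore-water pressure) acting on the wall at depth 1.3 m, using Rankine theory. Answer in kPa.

K_a = (1 − sin φ)/(1 + sin φ) = 0.4043.
γ' = 19.2 − 9.81 = 9.390 kN/m³.
Effective vertical stress at 1.3 m: σ'_v = 17.5×0.8 + 9.390×0.500 = 18.70 kPa.
σ'_h = K_a σ'_v = 0.4043 × 18.70 = 7.558 kPa; u = γ_w × 0.500 = 4.905 kPa.
Total σ_h = 7.558 + 4.905 = 12.46 kPa.

12.5 kPa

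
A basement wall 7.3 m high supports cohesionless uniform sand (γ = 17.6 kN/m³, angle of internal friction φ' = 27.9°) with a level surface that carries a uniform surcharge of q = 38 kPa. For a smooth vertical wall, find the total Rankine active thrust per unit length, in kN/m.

271 kN/m

K_a = tan²(45° − φ/2) = 0.3625.
Soil triangle: ½ K_a γ H² = 0.5×0.3625×17.6×7.3² = 170.0 kN/m.
Surcharge rectangle: K_a q H = 0.3625×38×7.3 = 100.5 kN/m.
Total = 170.0 + 100.5 = 270.5 kN/m.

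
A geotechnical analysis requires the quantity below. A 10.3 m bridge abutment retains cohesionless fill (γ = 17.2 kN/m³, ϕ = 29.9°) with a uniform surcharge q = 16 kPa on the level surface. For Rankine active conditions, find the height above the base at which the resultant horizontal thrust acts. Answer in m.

3.70 m

K_a = 0.3347.
Triangular part P₁ = ½K_aγH² = 305.4 at H/3 = 3.433 m; rectangular part P₂ = K_a q H = 55.16 at H/2 = 5.150 m.
ȳ = (P₁·3.433 + P₂·5.150)/(P₁+P₂) = 3.696 m.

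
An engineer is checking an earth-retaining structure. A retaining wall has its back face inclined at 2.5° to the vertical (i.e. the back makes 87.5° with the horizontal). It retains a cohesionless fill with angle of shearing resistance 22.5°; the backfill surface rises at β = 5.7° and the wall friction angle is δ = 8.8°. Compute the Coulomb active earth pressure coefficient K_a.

0.466

K_a = sin²(α+φ) / [sin²α · sin(α−δ) · (1 + √{sin(φ+δ)sin(φ−β) / (sin(α−δ)sin(α+β))})²].
With α = 87.5°, φ = 22.5°, δ = 8.8°, β = 5.7°: K_a = 0.4659.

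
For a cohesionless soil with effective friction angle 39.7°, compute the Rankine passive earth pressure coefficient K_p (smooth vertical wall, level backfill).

4.54

K_p = (1 + sin φ)/(1 − sin φ) = tan²(45° + 39.7°/2) = 4.537.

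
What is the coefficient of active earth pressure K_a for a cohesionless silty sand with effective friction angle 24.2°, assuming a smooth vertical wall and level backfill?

K_a = tan²(45° − φ/2) = tan²(32.90°) = 0.4185.

0.419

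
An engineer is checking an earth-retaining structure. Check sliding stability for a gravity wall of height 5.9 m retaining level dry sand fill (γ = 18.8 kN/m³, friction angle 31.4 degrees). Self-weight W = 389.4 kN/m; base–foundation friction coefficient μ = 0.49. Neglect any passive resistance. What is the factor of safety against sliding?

1.85

K_a = tan²(45° − 31.4°/2) = 0.3149.
P_a = ½K_aγH² = 0.5×0.3149×18.8×5.9² = 103.0 kN/m, acting at H/3 = 1.967 m above the base.
FS_sliding = μW / P_a = 0.49×389.4 / 103.0 = 1.852.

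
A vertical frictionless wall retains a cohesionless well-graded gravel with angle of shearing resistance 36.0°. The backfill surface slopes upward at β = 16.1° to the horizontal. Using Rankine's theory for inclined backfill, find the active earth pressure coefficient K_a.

K_a = cos β · (cos β − √(cos²β − cos²φ)) / (cos β + √(cos²β − cos²φ)).
cos β = 0.9608, cos φ = 0.8090, √(cos²β − cos²φ) = 0.5183.
K_a = 0.9608 × (0.9608 − 0.5183)/(0.9608 + 0.5183) = 0.2875.

0.287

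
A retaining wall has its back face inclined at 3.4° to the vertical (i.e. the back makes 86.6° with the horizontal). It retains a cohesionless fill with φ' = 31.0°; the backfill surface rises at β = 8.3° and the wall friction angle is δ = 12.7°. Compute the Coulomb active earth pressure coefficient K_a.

0.351

K_a = sin²(α+φ) / [sin²α · sin(α−δ) · (1 + √{sin(φ+δ)sin(φ−β) / (sin(α−δ)sin(α+β))})²].
With α = 86.6°, φ = 31.0°, δ = 12.7°, β = 8.3°: K_a = 0.3515.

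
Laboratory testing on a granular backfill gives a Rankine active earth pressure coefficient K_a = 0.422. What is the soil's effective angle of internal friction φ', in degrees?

K_a = tan²(45° − φ/2) ⇒ 45° − φ/2 = arctan(√0.422) = 33.01°.
φ = 2(45° − 33.01°) = 23.98°.

24.0°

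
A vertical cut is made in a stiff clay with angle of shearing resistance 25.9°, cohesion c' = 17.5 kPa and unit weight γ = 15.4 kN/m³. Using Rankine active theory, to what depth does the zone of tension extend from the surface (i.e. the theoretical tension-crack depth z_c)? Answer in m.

K_a = tan²(45° − 25.9°/2) = 0.3920; √K_a = 0.6261.
The active pressure is zero where K_a γ z = 2c√K_a, so z_c = 2c/(γ√K_a) = 2×17.5/(15.4×0.6261) = 3.630 m.

3.63 m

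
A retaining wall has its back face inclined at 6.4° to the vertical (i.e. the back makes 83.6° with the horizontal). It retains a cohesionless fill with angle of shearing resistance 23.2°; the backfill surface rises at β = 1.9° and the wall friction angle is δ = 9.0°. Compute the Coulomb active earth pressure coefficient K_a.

0.459

K_a = sin²(α+φ) / [sin²α · sin(α−δ) · (1 + √{sin(φ+δ)sin(φ−β) / (sin(α−δ)sin(α+β))})²].
With α = 83.6°, φ = 23.2°, δ = 9.0°, β = 1.9°: K_a = 0.4586.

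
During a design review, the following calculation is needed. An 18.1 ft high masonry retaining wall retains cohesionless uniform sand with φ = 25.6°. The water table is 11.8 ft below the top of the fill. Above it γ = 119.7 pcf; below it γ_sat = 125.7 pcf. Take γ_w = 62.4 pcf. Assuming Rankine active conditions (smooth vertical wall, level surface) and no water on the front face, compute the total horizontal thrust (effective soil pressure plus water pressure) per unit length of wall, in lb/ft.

K_a = tan²(45° − φ/2) = 0.3966.
γ' = 125.7 − 62.4 = 63.30 pcf. Depth below WT = 6.3 ft.
σ'_h at WT = K_a γ d_w = 560.1 psf; at base = 560.1 + K_a γ' × 6.3 = 718.3 psf.
P₁ (0–11.8 ft) = ½×560.1×11.8 = 3305. P₂ (11.8–18.1 ft) = ½(560.1+718.3)×6.3 = 4027.
P_w = ½ γ_w h₂² = 0.5×62.4×6.3² = 1238. Total = 3305+4027+1238 = 8570 lb/ft.

8570 lb/ft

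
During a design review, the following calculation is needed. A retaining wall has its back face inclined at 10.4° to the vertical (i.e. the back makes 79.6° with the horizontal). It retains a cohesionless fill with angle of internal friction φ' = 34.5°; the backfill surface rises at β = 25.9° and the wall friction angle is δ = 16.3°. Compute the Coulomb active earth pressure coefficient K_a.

0.516

K_a = sin²(α+φ) / [sin²α · sin(α−δ) · (1 + √{sin(φ+δ)sin(φ−β) / (sin(α−δ)sin(α+β))})²].
With α = 79.6°, φ = 34.5°, δ = 16.3°, β = 25.9°: K_a = 0.5160.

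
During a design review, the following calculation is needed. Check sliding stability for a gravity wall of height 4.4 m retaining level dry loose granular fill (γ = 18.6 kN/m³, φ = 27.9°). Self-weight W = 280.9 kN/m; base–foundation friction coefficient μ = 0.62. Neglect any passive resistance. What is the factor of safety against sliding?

K_a = tan²(45° − 27.9°/2) = 0.3625.
P_a = ½K_aγH² = 0.5×0.3625×18.6×4.4² = 65.26 kN/m, acting at H/3 = 1.467 m above the base.
FS_sliding = μW / P_a = 0.62×280.9 / 65.26 = 2.669.

2.67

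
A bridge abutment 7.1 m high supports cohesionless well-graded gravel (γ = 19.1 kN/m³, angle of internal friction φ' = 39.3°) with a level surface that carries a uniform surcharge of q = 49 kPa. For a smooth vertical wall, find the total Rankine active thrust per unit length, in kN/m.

186 kN/m

K_a = tan²(45° − φ/2) = 0.2245.
Soil triangle: ½ K_a γ H² = 0.5×0.2245×19.1×7.1² = 108.1 kN/m.
Surcharge rectangle: K_a q H = 0.2245×49×7.1 = 78.09 kN/m.
Total = 108.1 + 78.09 = 186.1 kN/m.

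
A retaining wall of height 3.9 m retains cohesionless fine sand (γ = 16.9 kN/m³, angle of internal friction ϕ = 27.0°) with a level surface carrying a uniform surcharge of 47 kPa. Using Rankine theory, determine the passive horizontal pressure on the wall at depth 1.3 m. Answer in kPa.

K_p = (1 + sin φ)/(1 − sin φ) = 2.663.
σ_v = γz + q = 16.9 × 1.3 + 47 = 68.97 kPa.
σ_h = K_p σ_v = 2.663 × 68.97 = 183.7 kPa.

184 kPa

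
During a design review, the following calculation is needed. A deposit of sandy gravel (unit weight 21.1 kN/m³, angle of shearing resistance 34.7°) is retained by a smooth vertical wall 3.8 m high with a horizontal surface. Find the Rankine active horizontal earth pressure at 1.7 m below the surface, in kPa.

K_a = (1 − sin φ)/(1 + sin φ) = 0.2745.
σ_h = K_a γ z = 0.2745 × 21.1 × 1.7 = 9.845 kPa.

9.85 kPa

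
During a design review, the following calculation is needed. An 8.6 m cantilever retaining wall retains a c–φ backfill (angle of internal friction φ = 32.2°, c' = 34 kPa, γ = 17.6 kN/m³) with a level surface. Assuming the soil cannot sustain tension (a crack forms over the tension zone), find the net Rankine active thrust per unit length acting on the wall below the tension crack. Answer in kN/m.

6.87 kN/m

K_a = 0.3047; √K_a = 0.5520.
Tension-crack depth z_c = 2c/(γ√K_a) = 2×34/(17.6×0.5520) = 6.999 m.
σ_a at base = K_a γ H − 2c√K_a = 0.3047×17.6×8.6 − 2×34×0.5520 = 8.587 kPa.
P_a = ½ × 8.587 × (H − z_c) = 0.5×8.587×1.601 = 6.874 kN/m.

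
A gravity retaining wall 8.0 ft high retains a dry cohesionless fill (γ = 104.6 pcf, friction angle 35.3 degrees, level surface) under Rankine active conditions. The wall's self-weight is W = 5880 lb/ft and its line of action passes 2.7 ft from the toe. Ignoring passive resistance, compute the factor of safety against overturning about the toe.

6.65

K_a = tan²(45° − 35.3°/2) = 0.2675.
P_a = ½K_aγH² = 0.5×0.2675×104.6×8.0² = 895.5 lb/ft, acting at H/3 = 2.667 ft above the base.
Overturning moment M_o = P_a × H/3 = 895.5 × 2.667 = 2388.
Resisting moment M_r = W × 2.7 = 5880 × 2.7 = 15880.
FS_overturning = M_r/M_o = 15880/2388 = 6.648.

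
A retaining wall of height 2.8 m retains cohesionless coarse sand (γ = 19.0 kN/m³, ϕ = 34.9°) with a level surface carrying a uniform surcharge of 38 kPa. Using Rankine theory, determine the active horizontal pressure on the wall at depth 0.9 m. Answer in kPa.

15.0 kPa

K_a = (1 − sin φ)/(1 + sin φ) = 0.2721.
σ_v = γz + q = 19.0 × 0.9 + 38 = 55.10 kPa.
σ_h = K_a σ_v = 0.2721 × 55.10 = 15.00 kPa.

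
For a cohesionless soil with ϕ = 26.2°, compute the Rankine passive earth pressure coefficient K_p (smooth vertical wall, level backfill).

K_p = (1 + sin φ)/(1 − sin φ) = tan²(45° + 26.2°/2) = 2.581.

2.58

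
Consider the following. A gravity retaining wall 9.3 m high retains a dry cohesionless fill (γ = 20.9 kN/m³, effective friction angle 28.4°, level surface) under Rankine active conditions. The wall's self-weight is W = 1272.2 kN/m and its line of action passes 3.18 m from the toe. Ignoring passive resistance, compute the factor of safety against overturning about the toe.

4.06

K_a = tan²(45° − 28.4°/2) = 0.3554.
P_a = ½K_aγH² = 0.5×0.3554×20.9×9.3² = 321.2 kN/m, acting at H/3 = 3.100 m above the base.
Overturning moment M_o = P_a × H/3 = 321.2 × 3.100 = 995.7.
Resisting moment M_r = W × 3.18 = 1272.2 × 3.18 = 4046.
FS_overturning = M_r/M_o = 4046/995.7 = 4.063.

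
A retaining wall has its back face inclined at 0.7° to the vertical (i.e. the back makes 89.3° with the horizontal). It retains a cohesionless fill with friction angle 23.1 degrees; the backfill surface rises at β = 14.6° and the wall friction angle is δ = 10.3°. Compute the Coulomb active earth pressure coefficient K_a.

0.522

K_a = sin²(α+φ) / [sin²α · sin(α−δ) · (1 + √{sin(φ+δ)sin(φ−β) / (sin(α−δ)sin(α+β))})²].
With α = 89.3°, φ = 23.1°, δ = 10.3°, β = 14.6°: K_a = 0.5216.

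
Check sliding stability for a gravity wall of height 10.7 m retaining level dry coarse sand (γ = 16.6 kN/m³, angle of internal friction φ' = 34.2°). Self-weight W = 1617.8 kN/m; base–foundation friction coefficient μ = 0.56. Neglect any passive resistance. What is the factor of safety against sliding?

3.40

K_a = tan²(45° − 34.2°/2) = 0.2803.
P_a = ½K_aγH² = 0.5×0.2803×16.6×10.7² = 266.4 kN/m, acting at H/3 = 3.567 m above the base.
FS_sliding = μW / P_a = 0.56×1617.8 / 266.4 = 3.401.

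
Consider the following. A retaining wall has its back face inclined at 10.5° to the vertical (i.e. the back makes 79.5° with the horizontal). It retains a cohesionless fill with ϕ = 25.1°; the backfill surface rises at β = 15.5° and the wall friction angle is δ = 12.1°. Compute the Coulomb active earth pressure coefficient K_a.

0.592

K_a = sin²(α+φ) / [sin²α · sin(α−δ) · (1 + √{sin(φ+δ)sin(φ−β) / (sin(α−δ)sin(α+β))})²].
With α = 79.5°, φ = 25.1°, δ = 12.1°, β = 15.5°: K_a = 0.5921.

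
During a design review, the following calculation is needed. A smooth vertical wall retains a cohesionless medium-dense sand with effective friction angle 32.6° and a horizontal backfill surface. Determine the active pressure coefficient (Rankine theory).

K_a = tan²(45° − φ/2) = tan²(28.70°) = 0.2997.

0.300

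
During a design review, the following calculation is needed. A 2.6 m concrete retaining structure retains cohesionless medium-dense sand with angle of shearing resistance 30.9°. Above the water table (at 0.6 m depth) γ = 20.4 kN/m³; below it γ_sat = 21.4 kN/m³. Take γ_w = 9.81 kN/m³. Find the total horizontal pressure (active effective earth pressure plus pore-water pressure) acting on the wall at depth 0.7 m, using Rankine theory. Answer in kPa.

5.29 kPa

K_a = (1 − sin φ)/(1 + sin φ) = 0.3214.
γ' = 21.4 − 9.81 = 11.59 kN/m³.
Effective vertical stress at 0.7 m: σ'_v = 20.4×0.6 + 11.59×0.100 = 13.40 kPa.
σ'_h = K_a σ'_v = 0.3214 × 13.40 = 4.306 kPa; u = γ_w × 0.100 = 0.9810 kPa.
Total σ_h = 4.306 + 0.9810 = 5.287 kPa.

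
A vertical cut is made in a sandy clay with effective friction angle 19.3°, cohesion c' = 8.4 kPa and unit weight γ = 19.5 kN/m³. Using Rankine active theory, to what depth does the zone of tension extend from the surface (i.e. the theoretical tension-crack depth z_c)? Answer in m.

K_a = tan²(45° − 19.3°/2) = 0.5032; √K_a = 0.7094.
The active pressure is zero where K_a γ z = 2c√K_a, so z_c = 2c/(γ√K_a) = 2×8.4/(19.5×0.7094) = 1.215 m.

1.21 m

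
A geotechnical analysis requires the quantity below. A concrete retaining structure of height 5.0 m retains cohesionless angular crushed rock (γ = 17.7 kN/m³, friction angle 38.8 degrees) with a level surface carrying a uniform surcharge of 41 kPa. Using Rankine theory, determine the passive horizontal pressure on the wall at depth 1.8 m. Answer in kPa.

K_p = (1 + sin φ)/(1 − sin φ) = 4.356.
σ_v = γz + q = 17.7 × 1.8 + 41 = 72.86 kPa.
σ_h = K_p σ_v = 4.356 × 72.86 = 317.4 kPa.

317 kPa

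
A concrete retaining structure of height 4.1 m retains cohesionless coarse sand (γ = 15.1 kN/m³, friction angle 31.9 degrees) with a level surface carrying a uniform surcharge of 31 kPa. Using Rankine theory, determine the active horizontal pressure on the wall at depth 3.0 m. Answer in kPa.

23.5 kPa

K_a = (1 − sin φ)/(1 + sin φ) = 0.3085.
σ_v = γz + q = 15.1 × 3.0 + 31 = 76.30 kPa.
σ_h = K_a σ_v = 0.3085 × 76.30 = 23.54 kPa.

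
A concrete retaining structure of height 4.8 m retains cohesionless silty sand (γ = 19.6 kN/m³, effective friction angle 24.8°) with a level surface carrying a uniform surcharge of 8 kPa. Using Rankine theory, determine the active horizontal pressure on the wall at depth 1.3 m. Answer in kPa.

13.7 kPa

K_a = (1 − sin φ)/(1 + sin φ) = 0.4090.
σ_v = γz + q = 19.6 × 1.3 + 8 = 33.48 kPa.
σ_h = K_a σ_v = 0.4090 × 33.48 = 13.69 kPa.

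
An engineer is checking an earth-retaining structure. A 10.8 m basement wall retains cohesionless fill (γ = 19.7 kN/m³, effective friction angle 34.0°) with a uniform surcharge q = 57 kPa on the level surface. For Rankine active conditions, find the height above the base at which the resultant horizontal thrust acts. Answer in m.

4.23 m

K_a = 0.2827.
Triangular part P₁ = ½K_aγH² = 324.8 at H/3 = 3.600 m; rectangular part P₂ = K_a q H = 174.0 at H/2 = 5.400 m.
ȳ = (P₁·3.600 + P₂·5.400)/(P₁+P₂) = 4.228 m.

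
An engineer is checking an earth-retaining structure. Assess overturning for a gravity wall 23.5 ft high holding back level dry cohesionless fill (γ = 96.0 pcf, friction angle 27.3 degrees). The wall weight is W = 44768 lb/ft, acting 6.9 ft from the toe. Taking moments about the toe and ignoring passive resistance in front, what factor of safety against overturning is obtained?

4.01

K_a = tan²(45° − 27.3°/2) = 0.3711.
P_a = ½K_aγH² = 0.5×0.3711×96.0×23.5² = 9838 lb/ft, acting at H/3 = 7.833 ft above the base.
Overturning moment M_o = P_a × H/3 = 9838 × 7.833 = 77060.
Resisting moment M_r = W × 6.9 = 44768 × 6.9 = 308900.
FS_overturning = M_r/M_o = 308900/77060 = 4.008.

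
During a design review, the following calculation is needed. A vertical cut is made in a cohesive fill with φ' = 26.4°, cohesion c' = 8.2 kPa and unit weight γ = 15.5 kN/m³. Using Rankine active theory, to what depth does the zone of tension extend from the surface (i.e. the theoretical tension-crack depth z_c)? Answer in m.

K_a = tan²(45° − 26.4°/2) = 0.3844; √K_a = 0.6200.
The active pressure is zero where K_a γ z = 2c√K_a, so z_c = 2c/(γ√K_a) = 2×8.2/(15.5×0.6200) = 1.706 m.

1.71 m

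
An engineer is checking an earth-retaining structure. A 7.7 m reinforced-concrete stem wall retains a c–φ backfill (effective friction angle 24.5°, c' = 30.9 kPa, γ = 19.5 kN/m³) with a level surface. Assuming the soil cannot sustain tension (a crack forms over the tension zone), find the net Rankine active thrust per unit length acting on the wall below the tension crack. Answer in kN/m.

K_a = 0.4137; √K_a = 0.6432.
Tension-crack depth z_c = 2c/(γ√K_a) = 2×30.9/(19.5×0.6432) = 4.927 m.
σ_a at base = K_a γ H − 2c√K_a = 0.4137×19.5×7.7 − 2×30.9×0.6432 = 22.37 kPa.
P_a = ½ × 22.37 × (H − z_c) = 0.5×22.37×2.773 = 31.02 kN/m.

31.0 kN/m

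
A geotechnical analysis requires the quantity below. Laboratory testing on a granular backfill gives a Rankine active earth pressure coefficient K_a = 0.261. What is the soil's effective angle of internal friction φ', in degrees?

35.9°

K_a = tan²(45° − φ/2) ⇒ 45° − φ/2 = arctan(√0.261) = 27.06°.
φ = 2(45° − 27.06°) = 35.88°.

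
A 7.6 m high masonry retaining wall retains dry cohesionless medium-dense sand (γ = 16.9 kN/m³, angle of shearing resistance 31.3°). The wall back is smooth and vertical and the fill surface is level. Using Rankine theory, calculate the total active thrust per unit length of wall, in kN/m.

K_a = tan²(45° − φ/2) = 0.3162.
P_a = ½ K_a γ H² = 0.5 × 0.3162 × 16.9 × 7.6² = 154.3 kN/m.

154 kN/m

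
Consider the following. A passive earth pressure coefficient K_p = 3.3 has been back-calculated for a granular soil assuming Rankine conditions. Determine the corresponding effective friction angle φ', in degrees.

32.3°

K_p = (1+sin φ)/(1−sin φ) ⇒ sin φ = (K_p − 1)/(K_p + 1) = 0.5349.
φ = arcsin(0.5349) = 32.34°.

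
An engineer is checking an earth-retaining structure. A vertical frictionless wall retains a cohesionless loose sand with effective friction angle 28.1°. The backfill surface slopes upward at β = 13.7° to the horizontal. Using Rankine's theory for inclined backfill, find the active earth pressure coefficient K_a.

K_a = cos β · (cos β − √(cos²β − cos²φ)) / (cos β + √(cos²β − cos²φ)).
cos β = 0.9715, cos φ = 0.8821, √(cos²β − cos²φ) = 0.4071.
K_a = 0.9715 × (0.9715 − 0.4071)/(0.9715 + 0.4071) = 0.3977.

0.398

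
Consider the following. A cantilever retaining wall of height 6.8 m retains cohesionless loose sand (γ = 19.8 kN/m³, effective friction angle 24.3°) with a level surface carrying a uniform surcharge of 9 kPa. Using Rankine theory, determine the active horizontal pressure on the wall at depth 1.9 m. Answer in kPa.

19.4 kPa

K_a = (1 − sin φ)/(1 + sin φ) = 0.4169.
σ_v = γz + q = 19.8 × 1.9 + 9 = 46.62 kPa.
σ_h = K_a σ_v = 0.4169 × 46.62 = 19.44 kPa.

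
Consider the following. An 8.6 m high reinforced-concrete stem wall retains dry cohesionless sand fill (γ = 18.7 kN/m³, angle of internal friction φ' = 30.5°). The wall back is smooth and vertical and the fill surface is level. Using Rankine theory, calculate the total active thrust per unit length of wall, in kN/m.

K_a = tan²(45° − φ/2) = 0.3267.
P_a = ½ K_a γ H² = 0.5 × 0.3267 × 18.7 × 8.6² = 225.9 kN/m.

226 kN/m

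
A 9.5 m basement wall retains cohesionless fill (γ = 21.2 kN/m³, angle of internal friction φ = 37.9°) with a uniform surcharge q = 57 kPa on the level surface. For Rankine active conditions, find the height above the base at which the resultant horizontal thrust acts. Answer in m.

K_a = 0.2389.
Triangular part P₁ = ½K_aγH² = 228.6 at H/3 = 3.167 m; rectangular part P₂ = K_a q H = 129.4 at H/2 = 4.750 m.
ȳ = (P₁·3.167 + P₂·4.750)/(P₁+P₂) = 3.739 m.

3.74 m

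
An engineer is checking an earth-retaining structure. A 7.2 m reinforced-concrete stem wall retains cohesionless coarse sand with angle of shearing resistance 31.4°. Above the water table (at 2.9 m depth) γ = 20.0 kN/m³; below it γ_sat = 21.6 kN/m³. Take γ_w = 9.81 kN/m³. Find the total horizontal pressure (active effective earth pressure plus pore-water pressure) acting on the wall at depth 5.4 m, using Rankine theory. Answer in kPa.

52.1 kPa

K_a = (1 − sin φ)/(1 + sin φ) = 0.3149.
γ' = 21.6 − 9.81 = 11.79 kN/m³.
Effective vertical stress at 5.4 m: σ'_v = 20.0×2.9 + 11.79×2.50 = 87.48 kPa.
σ'_h = K_a σ'_v = 0.3149 × 87.48 = 27.55 kPa; u = γ_w × 2.50 = 24.53 kPa.
Total σ_h = 27.55 + 24.53 = 52.07 kPa.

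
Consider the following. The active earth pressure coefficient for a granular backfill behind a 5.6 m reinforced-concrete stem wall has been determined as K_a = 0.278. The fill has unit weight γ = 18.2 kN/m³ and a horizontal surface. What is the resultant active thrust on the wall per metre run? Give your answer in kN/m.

P = ½ K_a γ H² = 0.5 × 0.278 × 18.2 × 5.6² = 79.33 kN/m.

79.3 kN/m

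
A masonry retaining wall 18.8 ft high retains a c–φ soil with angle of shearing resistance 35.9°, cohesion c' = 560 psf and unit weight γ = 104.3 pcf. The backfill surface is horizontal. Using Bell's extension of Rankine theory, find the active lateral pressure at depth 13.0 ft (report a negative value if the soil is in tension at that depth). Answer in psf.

K_a = (1 − sin φ)/(1 + sin φ) = 0.2607.
σ_a = K_a γ z − 2c√K_a = 0.2607×104.3×13.0 − 2×560×0.5106 = -218.4 psf.

-218 psf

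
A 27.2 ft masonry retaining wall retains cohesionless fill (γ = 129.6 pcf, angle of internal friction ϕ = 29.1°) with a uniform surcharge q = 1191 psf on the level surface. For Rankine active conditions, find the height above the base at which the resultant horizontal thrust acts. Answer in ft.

10.9 ft

K_a = 0.3456.
Triangular part P₁ = ½K_aγH² = 16570 at H/3 = 9.067 ft; rectangular part P₂ = K_a q H = 11200 at H/2 = 13.60 ft.
ȳ = (P₁·9.067 + P₂·13.60)/(P₁+P₂) = 10.89 ft.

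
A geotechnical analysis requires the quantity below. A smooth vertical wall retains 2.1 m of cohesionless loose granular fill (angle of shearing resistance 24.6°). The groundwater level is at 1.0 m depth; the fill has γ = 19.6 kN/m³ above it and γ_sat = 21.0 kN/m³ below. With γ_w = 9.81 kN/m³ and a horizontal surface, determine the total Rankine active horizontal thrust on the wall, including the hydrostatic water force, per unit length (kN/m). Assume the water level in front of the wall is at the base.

21.7 kN/m

K_a = tan²(45° − φ/2) = 0.4121.
γ' = 21.0 − 9.81 = 11.19 kN/m³. Depth below WT = 1.1 m.
σ'_h at WT = K_a γ d_w = 8.078 kPa; at base = 8.078 + K_a γ' × 1.1 = 13.15 kPa.
P₁ (0–1.0 m) = ½×8.078×1.0 = 4.039. P₂ (1.0–2.1 m) = ½(8.078+13.15)×1.1 = 11.68.
P_w = ½ γ_w h₂² = 0.5×9.81×1.1² = 5.935. Total = 4.039+11.68+5.935 = 21.65 kN/m.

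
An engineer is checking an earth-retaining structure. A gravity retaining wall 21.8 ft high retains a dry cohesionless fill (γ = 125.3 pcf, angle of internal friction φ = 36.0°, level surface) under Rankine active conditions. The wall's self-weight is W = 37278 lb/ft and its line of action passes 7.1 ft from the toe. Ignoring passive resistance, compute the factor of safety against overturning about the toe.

K_a = tan²(45° − 36.0°/2) = 0.2596.
P_a = ½K_aγH² = 0.5×0.2596×125.3×21.8² = 7730 lb/ft, acting at H/3 = 7.267 ft above the base.
Overturning moment M_o = P_a × H/3 = 7730 × 7.267 = 56170.
Resisting moment M_r = W × 7.1 = 37278 × 7.1 = 264700.
FS_overturning = M_r/M_o = 264700/56170 = 4.712.

4.71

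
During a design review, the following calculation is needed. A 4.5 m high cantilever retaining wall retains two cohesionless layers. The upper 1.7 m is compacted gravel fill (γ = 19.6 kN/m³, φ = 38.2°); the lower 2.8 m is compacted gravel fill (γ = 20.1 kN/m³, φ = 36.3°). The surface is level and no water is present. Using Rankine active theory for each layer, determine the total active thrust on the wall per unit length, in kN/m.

K_a1 = tan²(45°−38.2°/2) = 0.2358; K_a2 = tan²(45°−36.3°/2) = 0.2563.
Layer 1: σ at base = K_a1 γ₁ h₁ = 7.856 kPa; P₁ = ½×7.856×1.7 = 6.678.
Layer 2: σ_v at top = γ₁h₁ = 33.32; σ_h top = K_a2×33.32 = 8.539; σ_h base = K_a2×(33.32+20.1×2.8) = 22.96.
P₂ = ½(8.539+22.96)×2.8 = 44.10. Total P_a = 6.678+44.10 = 50.78 kN/m.

50.8 kN/m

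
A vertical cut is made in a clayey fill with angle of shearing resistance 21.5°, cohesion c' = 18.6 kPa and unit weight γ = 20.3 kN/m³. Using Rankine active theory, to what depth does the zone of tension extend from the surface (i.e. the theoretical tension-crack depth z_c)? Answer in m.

2.69 m

K_a = tan²(45° − 21.5°/2) = 0.4636; √K_a = 0.6809.
The active pressure is zero where K_a γ z = 2c√K_a, so z_c = 2c/(γ√K_a) = 2×18.6/(20.3×0.6809) = 2.691 m.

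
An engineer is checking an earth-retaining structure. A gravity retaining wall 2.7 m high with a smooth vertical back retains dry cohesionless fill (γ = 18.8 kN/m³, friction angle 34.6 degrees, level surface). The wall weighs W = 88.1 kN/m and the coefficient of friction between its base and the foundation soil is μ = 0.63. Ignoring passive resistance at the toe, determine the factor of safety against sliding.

2.94

K_a = tan²(45° − 34.6°/2) = 0.2756.
P_a = ½K_aγH² = 0.5×0.2756×18.8×2.7² = 18.89 kN/m, acting at H/3 = 0.9000 m above the base.
FS_sliding = μW / P_a = 0.63×88.1 / 18.89 = 2.938.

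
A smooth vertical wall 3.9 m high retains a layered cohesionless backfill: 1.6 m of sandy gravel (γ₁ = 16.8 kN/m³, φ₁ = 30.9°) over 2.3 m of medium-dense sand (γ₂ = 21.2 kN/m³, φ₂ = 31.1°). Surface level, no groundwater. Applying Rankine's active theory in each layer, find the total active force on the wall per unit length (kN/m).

K_a1 = tan²(45°−30.9°/2) = 0.3214; K_a2 = tan²(45°−31.1°/2) = 0.3188.
Layer 1: σ at base = K_a1 γ₁ h₁ = 8.639 kPa; P₁ = ½×8.639×1.6 = 6.911.
Layer 2: σ_v at top = γ₁h₁ = 26.88; σ_h top = K_a2×26.88 = 8.569; σ_h base = K_a2×(26.88+21.2×2.3) = 24.11.
P₂ = ½(8.569+24.11)×2.3 = 37.59. Total P_a = 6.911+37.59 = 44.50 kN/m.

44.5 kN/m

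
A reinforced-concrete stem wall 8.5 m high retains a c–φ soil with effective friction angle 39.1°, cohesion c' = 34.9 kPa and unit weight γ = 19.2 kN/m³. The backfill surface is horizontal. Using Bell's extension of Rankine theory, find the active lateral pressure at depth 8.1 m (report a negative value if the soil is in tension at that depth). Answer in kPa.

K_a = (1 − sin φ)/(1 + sin φ) = 0.2265.
σ_a = K_a γ z − 2c√K_a = 0.2265×19.2×8.1 − 2×34.9×0.4759 = 2.005 kPa.

2.00 kPa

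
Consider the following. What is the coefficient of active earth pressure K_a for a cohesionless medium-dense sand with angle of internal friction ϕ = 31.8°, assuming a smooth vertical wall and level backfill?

K_a = (1 − sin φ)/(1 + sin φ) = (1 − sin 31.8°)/(1 + sin 31.8°) = 0.3098.

0.310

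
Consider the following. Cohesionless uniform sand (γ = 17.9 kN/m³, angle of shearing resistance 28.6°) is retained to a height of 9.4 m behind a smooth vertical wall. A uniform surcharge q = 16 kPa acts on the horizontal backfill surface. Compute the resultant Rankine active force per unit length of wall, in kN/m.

K_a = tan²(45° − φ/2) = 0.3525.
Soil triangle: ½ K_a γ H² = 0.5×0.3525×17.9×9.4² = 278.8 kN/m.
Surcharge rectangle: K_a q H = 0.3525×16×9.4 = 53.02 kN/m.
Total = 278.8 + 53.02 = 331.8 kN/m.

332 kN/m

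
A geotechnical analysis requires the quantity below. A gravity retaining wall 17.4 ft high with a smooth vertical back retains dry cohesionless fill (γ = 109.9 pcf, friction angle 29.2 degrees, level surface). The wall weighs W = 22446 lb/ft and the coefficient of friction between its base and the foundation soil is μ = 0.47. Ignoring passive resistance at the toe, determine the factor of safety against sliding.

K_a = tan²(45° − 29.2°/2) = 0.3442.
P_a = ½K_aγH² = 0.5×0.3442×109.9×17.4² = 5727 lb/ft, acting at H/3 = 5.800 ft above the base.
FS_sliding = μW / P_a = 0.47×22446 / 5727 = 1.842.

1.84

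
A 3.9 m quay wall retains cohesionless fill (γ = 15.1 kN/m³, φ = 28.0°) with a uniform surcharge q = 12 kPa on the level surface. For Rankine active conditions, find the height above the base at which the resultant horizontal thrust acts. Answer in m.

K_a = 0.3610.
Triangular part P₁ = ½K_aγH² = 41.46 at H/3 = 1.300 m; rectangular part P₂ = K_a q H = 16.90 at H/2 = 1.950 m.
ȳ = (P₁·1.300 + P₂·1.950)/(P₁+P₂) = 1.488 m.

1.49 m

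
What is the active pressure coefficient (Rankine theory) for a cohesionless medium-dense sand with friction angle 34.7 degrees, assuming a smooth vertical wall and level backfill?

0.274

K_a = (1 − sin φ)/(1 + sin φ) = (1 − sin 34.7°)/(1 + sin 34.7°) = 0.2745.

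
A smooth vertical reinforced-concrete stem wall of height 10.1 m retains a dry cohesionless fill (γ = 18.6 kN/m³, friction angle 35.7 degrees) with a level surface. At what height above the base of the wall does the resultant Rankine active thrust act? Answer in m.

3.37 m

K_a = 0.2630.
The pressure distribution is triangular, so the resultant acts at H/3 above the base = 10.1/3 = 3.367 m.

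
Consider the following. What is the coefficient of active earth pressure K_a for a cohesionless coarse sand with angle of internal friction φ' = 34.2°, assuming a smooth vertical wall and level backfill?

K_a = (1 − sin φ)/(1 + sin φ) = (1 − sin 34.2°)/(1 + sin 34.2°) = 0.2803.

0.280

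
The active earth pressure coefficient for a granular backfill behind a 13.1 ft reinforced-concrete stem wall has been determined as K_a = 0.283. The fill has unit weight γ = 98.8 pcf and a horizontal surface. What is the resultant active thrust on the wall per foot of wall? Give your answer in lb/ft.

P = ½ K_a γ H² = 0.5 × 0.283 × 98.8 × 13.1² = 2399 lb/ft.

2400 lb/ft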